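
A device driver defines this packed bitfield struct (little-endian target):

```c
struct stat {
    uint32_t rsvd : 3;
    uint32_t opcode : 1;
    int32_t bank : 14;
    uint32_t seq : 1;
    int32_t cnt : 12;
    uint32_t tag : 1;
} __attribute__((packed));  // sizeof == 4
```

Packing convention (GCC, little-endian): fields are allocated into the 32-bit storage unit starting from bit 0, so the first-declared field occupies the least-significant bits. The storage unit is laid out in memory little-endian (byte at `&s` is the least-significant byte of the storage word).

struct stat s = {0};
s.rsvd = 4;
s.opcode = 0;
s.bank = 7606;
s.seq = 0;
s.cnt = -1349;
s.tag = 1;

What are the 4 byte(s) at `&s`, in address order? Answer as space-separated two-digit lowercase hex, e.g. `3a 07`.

64 db d9 d5

rsvd:3 = 4 → 0x4 << 0 → word 0x00000004
opcode:1 = 0 → 0x0 << 3 → word 0x00000004
bank:14 = 7606 → 0x1db6 << 4 → word 0x0001db64
seq:1 = 0 → 0x0 << 18 → word 0x0001db64
cnt:12 = -1349 → 0xabb << 19 → word 0x55d9db64
tag:1 = 1 → 0x1 << 31 → word 0xd5d9db64
word = 0xd5d9db64 → little-endian bytes:
  [0]=0x64  [1]=0xdb  [2]=0xd9  [3]=0xd5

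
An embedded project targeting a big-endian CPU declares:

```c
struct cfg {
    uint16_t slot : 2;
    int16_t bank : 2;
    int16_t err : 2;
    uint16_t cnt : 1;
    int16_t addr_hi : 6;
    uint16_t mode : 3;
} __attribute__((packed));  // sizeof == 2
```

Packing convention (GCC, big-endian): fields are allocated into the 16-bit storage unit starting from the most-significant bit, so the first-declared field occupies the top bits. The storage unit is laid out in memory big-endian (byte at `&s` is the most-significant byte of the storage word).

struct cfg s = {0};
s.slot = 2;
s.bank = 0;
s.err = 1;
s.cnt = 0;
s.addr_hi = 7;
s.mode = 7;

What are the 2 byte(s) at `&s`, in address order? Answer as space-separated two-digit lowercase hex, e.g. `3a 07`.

84 3f

slot:2 = 2 → 0x2 << 14 → word 0x8000
bank:2 = 0 → 0x0 << 12 → word 0x8000
err:2 = 1 → 0x1 << 10 → word 0x8400
cnt:1 = 0 → 0x0 << 9 → word 0x8400
addr_hi:6 = 7 → 0x7 << 3 → word 0x8438
mode:3 = 7 → 0x7 << 0 → word 0x843f
word = 0x843f → big-endian bytes:
  [0]=0x84  [1]=0x3f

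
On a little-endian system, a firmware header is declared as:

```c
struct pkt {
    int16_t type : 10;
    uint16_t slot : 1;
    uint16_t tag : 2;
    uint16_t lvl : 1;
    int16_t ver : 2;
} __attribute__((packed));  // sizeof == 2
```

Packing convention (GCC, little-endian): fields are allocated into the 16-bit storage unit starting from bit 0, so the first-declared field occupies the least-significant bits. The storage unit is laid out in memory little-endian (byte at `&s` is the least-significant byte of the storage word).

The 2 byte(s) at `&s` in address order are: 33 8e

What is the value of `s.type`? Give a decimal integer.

-461

[0]=0x33 [1]=0x8e (little-endian) → word 0x8e33
type [0+:10] = (word>>0) & 0x3ff = 563  ←
slot [10+:1] = (word>>10) & 0x1 = 1
tag [11+:2] = (word>>11) & 0x3 = 1
lvl [13+:1] = (word>>13) & 0x1 = 0
ver [14+:2] = (word>>14) & 0x3 = 2
type signed 10b, MSB=1: 563 - 1024 = -461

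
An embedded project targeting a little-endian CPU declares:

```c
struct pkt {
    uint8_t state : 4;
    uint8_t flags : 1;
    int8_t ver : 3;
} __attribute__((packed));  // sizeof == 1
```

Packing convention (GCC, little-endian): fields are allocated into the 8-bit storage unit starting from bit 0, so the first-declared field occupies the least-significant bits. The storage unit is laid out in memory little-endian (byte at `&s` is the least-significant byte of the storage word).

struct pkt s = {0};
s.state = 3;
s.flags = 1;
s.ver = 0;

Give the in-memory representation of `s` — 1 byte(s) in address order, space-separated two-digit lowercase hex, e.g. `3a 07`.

state (4b) val=3 bits=0x3 at bit 0: 0x03
flags (1b) val=1 bits=0x1 at bit 4: 0x13
ver (3b) val=0 bits=0x0 at bit 5: 0x13
word = 0x13 → little-endian bytes:
  [0]=0x13

13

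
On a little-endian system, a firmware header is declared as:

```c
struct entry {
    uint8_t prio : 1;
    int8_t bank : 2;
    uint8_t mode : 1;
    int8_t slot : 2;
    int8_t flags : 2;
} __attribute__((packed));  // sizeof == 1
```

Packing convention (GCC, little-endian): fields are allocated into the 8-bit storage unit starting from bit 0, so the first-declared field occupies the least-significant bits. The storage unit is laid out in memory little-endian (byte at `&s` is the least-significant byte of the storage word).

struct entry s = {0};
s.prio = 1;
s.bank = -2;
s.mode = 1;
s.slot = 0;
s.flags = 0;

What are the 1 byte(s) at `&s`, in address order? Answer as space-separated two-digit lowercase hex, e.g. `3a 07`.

prio (1b) val=1 bits=0x1 at bit 0: 0x01
bank (2b) val=-2 bits=0x2 at bit 1: 0x05
mode (1b) val=1 bits=0x1 at bit 3: 0x0d
slot (2b) val=0 bits=0x0 at bit 4: 0x0d
flags (2b) val=0 bits=0x0 at bit 6: 0x0d
word = 0x0d → little-endian bytes:
  [0]=0x0d

0d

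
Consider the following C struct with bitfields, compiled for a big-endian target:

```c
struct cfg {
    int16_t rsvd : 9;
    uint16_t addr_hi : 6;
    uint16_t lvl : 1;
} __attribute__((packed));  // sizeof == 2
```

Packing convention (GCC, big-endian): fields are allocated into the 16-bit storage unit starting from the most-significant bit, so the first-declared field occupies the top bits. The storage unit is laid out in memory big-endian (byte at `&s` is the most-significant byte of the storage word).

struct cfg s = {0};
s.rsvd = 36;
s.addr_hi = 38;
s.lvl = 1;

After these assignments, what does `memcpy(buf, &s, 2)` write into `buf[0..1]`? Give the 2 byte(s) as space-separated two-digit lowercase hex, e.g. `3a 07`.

rsvd:9 = 36 → 0x24 << 7 → word 0x1200
addr_hi:6 = 38 → 0x26 << 1 → word 0x124c
lvl:1 = 1 → 0x1 << 0 → word 0x124d
word = 0x124d → big-endian bytes:
  [0]=0x12  [1]=0x4d

12 4d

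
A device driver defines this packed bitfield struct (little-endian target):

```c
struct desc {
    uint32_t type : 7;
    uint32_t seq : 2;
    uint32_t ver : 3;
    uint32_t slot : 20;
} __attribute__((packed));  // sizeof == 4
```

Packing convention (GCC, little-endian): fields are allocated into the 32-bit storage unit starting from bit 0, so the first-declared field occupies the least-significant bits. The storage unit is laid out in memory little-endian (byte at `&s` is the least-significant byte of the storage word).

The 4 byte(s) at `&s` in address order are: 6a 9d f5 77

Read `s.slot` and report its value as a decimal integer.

491353

[0]=0x6a [1]=0x9d [2]=0xf5 [3]=0x77 (little-endian) → word 0x77f59d6a
type:7 @ bit 0 → (0x77f59d6a>>0)&0x7f = 0x6a
seq:2 @ bit 7 → (0x77f59d6a>>7)&0x3 = 0x2
ver:3 @ bit 9 → (0x77f59d6a>>9)&0x7 = 0x6
slot:20 @ bit 12 → (0x77f59d6a>>12)&0xfffff = 0x77f59  ←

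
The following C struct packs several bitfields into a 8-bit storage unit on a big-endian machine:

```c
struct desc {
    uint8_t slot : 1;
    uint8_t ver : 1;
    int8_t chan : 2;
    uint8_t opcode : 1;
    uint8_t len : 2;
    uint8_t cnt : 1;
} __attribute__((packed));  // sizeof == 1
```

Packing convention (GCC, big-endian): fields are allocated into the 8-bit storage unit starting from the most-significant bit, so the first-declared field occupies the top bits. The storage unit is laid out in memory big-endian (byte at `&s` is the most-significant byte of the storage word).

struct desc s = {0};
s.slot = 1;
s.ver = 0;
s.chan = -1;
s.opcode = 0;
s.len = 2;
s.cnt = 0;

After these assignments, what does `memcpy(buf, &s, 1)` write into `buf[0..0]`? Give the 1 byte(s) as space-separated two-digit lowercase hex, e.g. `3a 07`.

b4

slot:1 = 1 → 0x1 << 7 → word 0x80
ver:1 = 0 → 0x0 << 6 → word 0x80
chan:2 = -1 → 0x3 << 4 → word 0xb0
opcode:1 = 0 → 0x0 << 3 → word 0xb0
len:2 = 2 → 0x2 << 1 → word 0xb4
cnt:1 = 0 → 0x0 << 0 → word 0xb4
word = 0xb4 → big-endian bytes:
  [0]=0xb4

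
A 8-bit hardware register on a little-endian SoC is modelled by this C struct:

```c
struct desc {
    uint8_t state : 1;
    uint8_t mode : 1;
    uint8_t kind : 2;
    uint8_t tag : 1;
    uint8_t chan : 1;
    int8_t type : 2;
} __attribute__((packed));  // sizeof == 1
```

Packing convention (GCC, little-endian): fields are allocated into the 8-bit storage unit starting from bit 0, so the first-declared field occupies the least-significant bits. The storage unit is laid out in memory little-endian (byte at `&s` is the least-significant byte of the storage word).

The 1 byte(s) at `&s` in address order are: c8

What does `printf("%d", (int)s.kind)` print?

2

[0]=0xc8 (little-endian) → word 0xc8
state:1 @ bit 0 → (0xc8>>0)&0x1 = 0x0
mode:1 @ bit 1 → (0xc8>>1)&0x1 = 0x0
kind:2 @ bit 2 → (0xc8>>2)&0x3 = 0x2  ←
tag:1 @ bit 4 → (0xc8>>4)&0x1 = 0x0
chan:1 @ bit 5 → (0xc8>>5)&0x1 = 0x0
type:2 @ bit 6 → (0xc8>>6)&0x3 = 0x3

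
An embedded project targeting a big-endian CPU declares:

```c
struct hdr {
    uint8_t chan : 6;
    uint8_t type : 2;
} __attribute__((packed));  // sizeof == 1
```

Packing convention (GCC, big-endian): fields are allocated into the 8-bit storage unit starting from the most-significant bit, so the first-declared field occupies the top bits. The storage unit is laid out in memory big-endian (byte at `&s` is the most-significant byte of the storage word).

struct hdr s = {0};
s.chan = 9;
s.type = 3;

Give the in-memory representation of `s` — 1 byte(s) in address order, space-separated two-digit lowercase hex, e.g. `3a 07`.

27

[2+:6] chan=9 & 0x3f = 0x9; word=0x24
[0+:2] type=3 & 0x3 = 0x3; word=0x27
word = 0x27 → big-endian bytes:
  [0]=0x27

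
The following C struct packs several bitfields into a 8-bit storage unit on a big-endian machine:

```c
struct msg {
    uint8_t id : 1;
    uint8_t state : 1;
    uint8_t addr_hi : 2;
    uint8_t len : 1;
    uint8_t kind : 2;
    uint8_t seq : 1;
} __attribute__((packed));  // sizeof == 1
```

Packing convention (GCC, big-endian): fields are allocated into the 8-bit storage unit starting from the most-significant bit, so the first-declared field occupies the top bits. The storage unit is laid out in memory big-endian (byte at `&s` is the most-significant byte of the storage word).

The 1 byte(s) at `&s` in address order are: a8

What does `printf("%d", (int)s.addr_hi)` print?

2

[0]=0xa8 (big-endian) → word 0xa8
id [7+:1] = (word>>7) & 0x1 = 1
state [6+:1] = (word>>6) & 0x1 = 0
addr_hi [4+:2] = (word>>4) & 0x3 = 2  ←
len [3+:1] = (word>>3) & 0x1 = 1
kind [1+:2] = (word>>1) & 0x3 = 0
seq [0+:1] = (word>>0) & 0x1 = 0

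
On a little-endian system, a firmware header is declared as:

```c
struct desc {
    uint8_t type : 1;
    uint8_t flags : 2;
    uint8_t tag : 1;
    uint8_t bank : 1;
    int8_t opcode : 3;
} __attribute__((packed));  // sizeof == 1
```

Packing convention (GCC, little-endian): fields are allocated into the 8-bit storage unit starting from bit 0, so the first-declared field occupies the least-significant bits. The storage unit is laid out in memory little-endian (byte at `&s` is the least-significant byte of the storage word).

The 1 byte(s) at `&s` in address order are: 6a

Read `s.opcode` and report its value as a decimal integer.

[0]=0x6a (little-endian) → word 0x6a
type:1 @ bit 0 → (0x6a>>0)&0x1 = 0x0
flags:2 @ bit 1 → (0x6a>>1)&0x3 = 0x1
tag:1 @ bit 3 → (0x6a>>3)&0x1 = 0x1
bank:1 @ bit 4 → (0x6a>>4)&0x1 = 0x0
opcode:3 @ bit 5 → (0x6a>>5)&0x7 = 0x3  ←
opcode signed 3b, MSB=0: value = 3

3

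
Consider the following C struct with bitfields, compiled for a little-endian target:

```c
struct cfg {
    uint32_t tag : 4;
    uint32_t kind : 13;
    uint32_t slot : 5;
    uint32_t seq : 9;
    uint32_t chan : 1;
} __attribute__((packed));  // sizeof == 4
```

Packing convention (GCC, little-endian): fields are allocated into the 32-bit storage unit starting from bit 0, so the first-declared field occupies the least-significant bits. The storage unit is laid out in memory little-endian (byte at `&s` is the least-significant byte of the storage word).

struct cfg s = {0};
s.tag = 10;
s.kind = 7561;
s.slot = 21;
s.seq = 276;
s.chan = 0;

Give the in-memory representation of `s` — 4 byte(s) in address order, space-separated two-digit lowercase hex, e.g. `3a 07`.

tag:4 = 10 → 0xa << 0 → word 0x0000000a
kind:13 = 7561 → 0x1d89 << 4 → word 0x0001d89a
slot:5 = 21 → 0x15 << 17 → word 0x002bd89a
seq:9 = 276 → 0x114 << 22 → word 0x452bd89a
chan:1 = 0 → 0x0 << 31 → word 0x452bd89a
word = 0x452bd89a → little-endian bytes:
  [0]=0x9a  [1]=0xd8  [2]=0x2b  [3]=0x45

9a d8 2b 45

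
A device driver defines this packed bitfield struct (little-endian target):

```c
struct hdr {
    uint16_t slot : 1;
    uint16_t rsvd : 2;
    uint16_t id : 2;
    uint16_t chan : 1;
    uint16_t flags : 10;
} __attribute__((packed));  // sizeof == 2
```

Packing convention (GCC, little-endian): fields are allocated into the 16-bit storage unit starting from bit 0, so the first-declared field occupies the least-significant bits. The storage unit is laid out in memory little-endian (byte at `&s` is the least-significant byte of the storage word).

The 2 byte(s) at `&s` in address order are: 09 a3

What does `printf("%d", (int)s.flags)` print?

[0]=0x09 [1]=0xa3 (little-endian) → word 0xa309
slot:1 @ bit 0 → (0xa309>>0)&0x1 = 0x1
rsvd:2 @ bit 1 → (0xa309>>1)&0x3 = 0x0
id:2 @ bit 3 → (0xa309>>3)&0x3 = 0x1
chan:1 @ bit 5 → (0xa309>>5)&0x1 = 0x0
flags:10 @ bit 6 → (0xa309>>6)&0x3ff = 0x28c  ←

652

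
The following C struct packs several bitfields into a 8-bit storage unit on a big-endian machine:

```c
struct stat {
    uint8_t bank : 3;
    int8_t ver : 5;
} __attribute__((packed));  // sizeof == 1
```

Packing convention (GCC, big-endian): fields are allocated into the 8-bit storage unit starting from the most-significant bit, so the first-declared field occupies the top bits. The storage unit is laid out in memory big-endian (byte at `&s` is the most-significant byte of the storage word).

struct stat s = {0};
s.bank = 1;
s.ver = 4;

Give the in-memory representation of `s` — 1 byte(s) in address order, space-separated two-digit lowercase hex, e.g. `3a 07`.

bank (3b) val=1 bits=0x1 at bit 5: 0x20
ver (5b) val=4 bits=0x4 at bit 0: 0x24
word = 0x24 → big-endian bytes:
  [0]=0x24

24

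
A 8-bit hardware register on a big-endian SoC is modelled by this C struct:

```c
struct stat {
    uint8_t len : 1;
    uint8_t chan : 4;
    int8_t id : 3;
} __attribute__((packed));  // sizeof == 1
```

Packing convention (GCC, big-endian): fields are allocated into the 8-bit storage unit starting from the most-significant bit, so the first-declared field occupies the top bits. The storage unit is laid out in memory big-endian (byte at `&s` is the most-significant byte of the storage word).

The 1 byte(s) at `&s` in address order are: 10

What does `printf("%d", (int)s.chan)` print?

[0]=0x10 (big-endian) → word 0x10
len [7+:1] = (word>>7) & 0x1 = 0
chan [3+:4] = (word>>3) & 0xf = 2  ←
id [0+:3] = (word>>0) & 0x7 = 0

2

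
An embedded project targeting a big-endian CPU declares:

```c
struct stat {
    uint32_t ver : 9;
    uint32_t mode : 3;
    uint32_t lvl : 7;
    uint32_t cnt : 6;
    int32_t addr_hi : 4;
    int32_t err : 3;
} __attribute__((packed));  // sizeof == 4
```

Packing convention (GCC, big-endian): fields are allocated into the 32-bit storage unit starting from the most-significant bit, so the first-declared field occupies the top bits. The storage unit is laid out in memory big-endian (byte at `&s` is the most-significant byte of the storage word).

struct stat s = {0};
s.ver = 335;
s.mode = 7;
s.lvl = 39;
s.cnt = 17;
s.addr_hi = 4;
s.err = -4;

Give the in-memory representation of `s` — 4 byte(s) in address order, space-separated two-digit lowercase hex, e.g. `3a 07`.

a7 f4 e8 a4

ver (9b) val=335 bits=0x14f at bit 23: 0xa7800000
mode (3b) val=7 bits=0x7 at bit 20: 0xa7f00000
lvl (7b) val=39 bits=0x27 at bit 13: 0xa7f4e000
cnt (6b) val=17 bits=0x11 at bit 7: 0xa7f4e880
addr_hi (4b) val=4 bits=0x4 at bit 3: 0xa7f4e8a0
err (3b) val=-4 bits=0x4 at bit 0: 0xa7f4e8a4
word = 0xa7f4e8a4 → big-endian bytes:
  [0]=0xa7  [1]=0xf4  [2]=0xe8  [3]=0xa4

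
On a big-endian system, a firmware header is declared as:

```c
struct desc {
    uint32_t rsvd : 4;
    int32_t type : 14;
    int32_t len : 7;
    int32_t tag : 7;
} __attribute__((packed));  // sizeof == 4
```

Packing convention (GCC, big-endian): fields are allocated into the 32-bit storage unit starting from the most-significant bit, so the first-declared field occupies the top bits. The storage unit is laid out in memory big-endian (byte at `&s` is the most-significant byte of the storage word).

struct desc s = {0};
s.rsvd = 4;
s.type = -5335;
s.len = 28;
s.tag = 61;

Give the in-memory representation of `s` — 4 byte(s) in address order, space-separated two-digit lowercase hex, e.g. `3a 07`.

rsvd:4 = 4 → 0x4 << 28 → word 0x40000000
type:14 = -5335 → 0x2b29 << 14 → word 0x4aca4000
len:7 = 28 → 0x1c << 7 → word 0x4aca4e00
tag:7 = 61 → 0x3d << 0 → word 0x4aca4e3d
word = 0x4aca4e3d → big-endian bytes:
  [0]=0x4a  [1]=0xca  [2]=0x4e  [3]=0x3d

4a ca 4e 3d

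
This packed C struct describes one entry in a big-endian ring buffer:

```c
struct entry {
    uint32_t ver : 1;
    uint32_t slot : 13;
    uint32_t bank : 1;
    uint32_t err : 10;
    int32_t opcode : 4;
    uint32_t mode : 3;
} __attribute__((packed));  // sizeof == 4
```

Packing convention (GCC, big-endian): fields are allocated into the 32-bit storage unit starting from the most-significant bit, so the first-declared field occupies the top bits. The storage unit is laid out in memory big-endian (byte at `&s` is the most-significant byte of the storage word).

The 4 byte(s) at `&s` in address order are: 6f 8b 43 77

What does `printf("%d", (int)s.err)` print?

[0]=0x6f [1]=0x8b [2]=0x43 [3]=0x77 (big-endian) → word 0x6f8b4377
ver [31+:1] = (word>>31) & 0x1 = 0
slot [18+:13] = (word>>18) & 0x1fff = 7138
bank [17+:1] = (word>>17) & 0x1 = 1
err [7+:10] = (word>>7) & 0x3ff = 646  ←
opcode [3+:4] = (word>>3) & 0xf = 14
mode [0+:3] = (word>>0) & 0x7 = 7

646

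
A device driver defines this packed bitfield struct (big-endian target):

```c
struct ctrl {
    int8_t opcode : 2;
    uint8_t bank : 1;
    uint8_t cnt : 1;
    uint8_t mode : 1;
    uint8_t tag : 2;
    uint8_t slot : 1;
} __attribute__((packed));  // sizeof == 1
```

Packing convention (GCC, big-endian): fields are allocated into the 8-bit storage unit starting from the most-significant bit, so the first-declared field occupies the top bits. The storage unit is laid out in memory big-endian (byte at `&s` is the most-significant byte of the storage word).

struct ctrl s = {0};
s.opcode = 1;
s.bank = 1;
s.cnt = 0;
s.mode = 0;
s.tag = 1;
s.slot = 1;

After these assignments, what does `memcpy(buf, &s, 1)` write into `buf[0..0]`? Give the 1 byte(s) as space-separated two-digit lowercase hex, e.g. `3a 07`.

63

opcode:2 = 1 → 0x1 << 6 → word 0x40
bank:1 = 1 → 0x1 << 5 → word 0x60
cnt:1 = 0 → 0x0 << 4 → word 0x60
mode:1 = 0 → 0x0 << 3 → word 0x60
tag:2 = 1 → 0x1 << 1 → word 0x62
slot:1 = 1 → 0x1 << 0 → word 0x63
word = 0x63 → big-endian bytes:
  [0]=0x63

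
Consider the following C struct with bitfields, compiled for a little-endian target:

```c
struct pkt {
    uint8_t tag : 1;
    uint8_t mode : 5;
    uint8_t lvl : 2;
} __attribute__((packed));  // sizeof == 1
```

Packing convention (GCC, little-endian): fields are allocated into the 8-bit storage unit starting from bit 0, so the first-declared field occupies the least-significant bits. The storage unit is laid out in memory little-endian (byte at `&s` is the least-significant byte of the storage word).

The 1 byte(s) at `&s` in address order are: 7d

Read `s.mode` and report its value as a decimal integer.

[0]=0x7d (little-endian) → word 0x7d
tag:1 @ bit 0 → (0x7d>>0)&0x1 = 0x1
mode:5 @ bit 1 → (0x7d>>1)&0x1f = 0x1e  ←
lvl:2 @ bit 6 → (0x7d>>6)&0x3 = 0x1

30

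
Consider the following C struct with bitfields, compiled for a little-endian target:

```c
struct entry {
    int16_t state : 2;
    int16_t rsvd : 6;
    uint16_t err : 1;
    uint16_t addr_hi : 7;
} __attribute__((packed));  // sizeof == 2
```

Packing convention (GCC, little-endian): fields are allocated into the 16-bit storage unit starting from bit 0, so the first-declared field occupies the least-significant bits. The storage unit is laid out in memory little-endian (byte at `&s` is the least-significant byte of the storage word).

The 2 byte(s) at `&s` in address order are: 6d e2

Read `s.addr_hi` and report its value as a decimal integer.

[0]=0x6d [1]=0xe2 (little-endian) → word 0xe26d
state [0+:2] = (word>>0) & 0x3 = 1
rsvd [2+:6] = (word>>2) & 0x3f = 27
err [8+:1] = (word>>8) & 0x1 = 0
addr_hi [9+:7] = (word>>9) & 0x7f = 113  ←

113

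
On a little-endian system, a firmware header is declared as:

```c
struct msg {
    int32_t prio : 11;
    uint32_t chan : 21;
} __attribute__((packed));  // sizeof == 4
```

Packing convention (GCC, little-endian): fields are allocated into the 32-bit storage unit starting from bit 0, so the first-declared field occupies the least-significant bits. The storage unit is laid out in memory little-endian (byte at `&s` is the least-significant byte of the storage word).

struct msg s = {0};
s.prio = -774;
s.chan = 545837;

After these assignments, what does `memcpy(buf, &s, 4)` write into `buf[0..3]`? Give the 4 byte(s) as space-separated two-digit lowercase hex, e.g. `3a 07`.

fa 6c a1 42

prio:11 = -774 → 0x4fa << 0 → word 0x000004fa
chan:21 = 545837 → 0x8542d << 11 → word 0x42a16cfa
word = 0x42a16cfa → little-endian bytes:
  [0]=0xfa  [1]=0x6c  [2]=0xa1  [3]=0x42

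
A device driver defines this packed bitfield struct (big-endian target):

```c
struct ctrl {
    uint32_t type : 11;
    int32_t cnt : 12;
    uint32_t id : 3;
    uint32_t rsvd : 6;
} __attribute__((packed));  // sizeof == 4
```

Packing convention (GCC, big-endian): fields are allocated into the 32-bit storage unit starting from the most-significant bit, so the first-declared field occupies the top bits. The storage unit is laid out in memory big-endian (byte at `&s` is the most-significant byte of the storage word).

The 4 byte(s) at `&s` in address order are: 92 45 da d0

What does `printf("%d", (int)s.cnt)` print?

749

[0]=0x92 [1]=0x45 [2]=0xda [3]=0xd0 (big-endian) → word 0x9245dad0
type:11 @ bit 21 → (0x9245dad0>>21)&0x7ff = 0x492
cnt:12 @ bit 9 → (0x9245dad0>>9)&0xfff = 0x2ed  ←
id:3 @ bit 6 → (0x9245dad0>>6)&0x7 = 0x3
rsvd:6 @ bit 0 → (0x9245dad0>>0)&0x3f = 0x10
cnt signed 12b, MSB=0: value = 749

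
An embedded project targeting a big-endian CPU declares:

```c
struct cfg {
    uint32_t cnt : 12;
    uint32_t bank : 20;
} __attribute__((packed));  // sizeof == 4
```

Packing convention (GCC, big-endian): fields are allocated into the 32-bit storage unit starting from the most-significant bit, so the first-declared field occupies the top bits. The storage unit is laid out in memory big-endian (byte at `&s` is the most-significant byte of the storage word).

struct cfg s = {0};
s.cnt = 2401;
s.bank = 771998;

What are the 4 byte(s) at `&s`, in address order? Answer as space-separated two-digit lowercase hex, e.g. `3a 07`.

[20+:12] cnt=2401 & 0xfff = 0x961; word=0x96100000
[0+:20] bank=771998 & 0xfffff = 0xbc79e; word=0x961bc79e
word = 0x961bc79e → big-endian bytes:
  [0]=0x96  [1]=0x1b  [2]=0xc7  [3]=0x9e

96 1b c7 9e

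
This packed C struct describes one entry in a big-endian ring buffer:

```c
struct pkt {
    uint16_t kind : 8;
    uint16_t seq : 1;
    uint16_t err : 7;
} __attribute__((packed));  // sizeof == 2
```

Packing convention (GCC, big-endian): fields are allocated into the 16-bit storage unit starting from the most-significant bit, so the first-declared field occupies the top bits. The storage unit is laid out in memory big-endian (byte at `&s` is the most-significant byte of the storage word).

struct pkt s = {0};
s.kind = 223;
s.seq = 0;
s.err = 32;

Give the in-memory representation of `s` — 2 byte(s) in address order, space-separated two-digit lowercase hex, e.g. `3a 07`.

df 20

[8+:8] kind=223 & 0xff = 0xdf; word=0xdf00
[7+:1] seq=0 & 0x1 = 0x0; word=0xdf00
[0+:7] err=32 & 0x7f = 0x20; word=0xdf20
word = 0xdf20 → big-endian bytes:
  [0]=0xdf  [1]=0x20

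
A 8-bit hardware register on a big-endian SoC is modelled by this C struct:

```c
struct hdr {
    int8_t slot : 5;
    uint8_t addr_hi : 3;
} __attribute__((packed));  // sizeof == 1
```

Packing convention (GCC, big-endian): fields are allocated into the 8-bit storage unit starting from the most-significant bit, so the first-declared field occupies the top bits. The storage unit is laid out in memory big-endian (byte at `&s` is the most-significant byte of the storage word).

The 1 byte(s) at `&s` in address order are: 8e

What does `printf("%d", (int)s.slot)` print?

-15

[0]=0x8e (big-endian) → word 0x8e
slot:5 @ bit 3 → (0x8e>>3)&0x1f = 0x11  ←
addr_hi:3 @ bit 0 → (0x8e>>0)&0x7 = 0x6
slot signed 5b, MSB=1: 17 - 32 = -15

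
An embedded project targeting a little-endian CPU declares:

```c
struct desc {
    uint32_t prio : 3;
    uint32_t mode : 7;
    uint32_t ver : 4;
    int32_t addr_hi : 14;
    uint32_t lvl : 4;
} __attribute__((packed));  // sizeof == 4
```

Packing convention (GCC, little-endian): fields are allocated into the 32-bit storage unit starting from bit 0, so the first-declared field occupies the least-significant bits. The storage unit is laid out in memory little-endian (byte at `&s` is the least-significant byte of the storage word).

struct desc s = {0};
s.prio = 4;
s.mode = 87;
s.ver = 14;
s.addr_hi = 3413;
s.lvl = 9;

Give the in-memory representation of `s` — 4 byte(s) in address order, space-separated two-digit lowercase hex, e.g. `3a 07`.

bc 7a 55 93

prio (3b) val=4 bits=0x4 at bit 0: 0x00000004
mode (7b) val=87 bits=0x57 at bit 3: 0x000002bc
ver (4b) val=14 bits=0xe at bit 10: 0x00003abc
addr_hi (14b) val=3413 bits=0xd55 at bit 14: 0x03557abc
lvl (4b) val=9 bits=0x9 at bit 28: 0x93557abc
word = 0x93557abc → little-endian bytes:
  [0]=0xbc  [1]=0x7a  [2]=0x55  [3]=0x93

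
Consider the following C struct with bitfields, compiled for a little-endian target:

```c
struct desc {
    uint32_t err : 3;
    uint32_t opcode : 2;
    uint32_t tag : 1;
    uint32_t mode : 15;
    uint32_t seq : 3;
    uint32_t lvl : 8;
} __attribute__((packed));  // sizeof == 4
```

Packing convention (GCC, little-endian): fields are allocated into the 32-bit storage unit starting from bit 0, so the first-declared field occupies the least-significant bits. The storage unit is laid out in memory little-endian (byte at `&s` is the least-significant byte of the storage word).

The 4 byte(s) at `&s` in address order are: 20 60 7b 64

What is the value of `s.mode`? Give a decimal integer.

28032

[0]=0x20 [1]=0x60 [2]=0x7b [3]=0x64 (little-endian) → word 0x647b6020
err [0+:3] = (word>>0) & 0x7 = 0
opcode [3+:2] = (word>>3) & 0x3 = 0
tag [5+:1] = (word>>5) & 0x1 = 1
mode [6+:15] = (word>>6) & 0x7fff = 28032  ←
seq [21+:3] = (word>>21) & 0x7 = 3
lvl [24+:8] = (word>>24) & 0xff = 100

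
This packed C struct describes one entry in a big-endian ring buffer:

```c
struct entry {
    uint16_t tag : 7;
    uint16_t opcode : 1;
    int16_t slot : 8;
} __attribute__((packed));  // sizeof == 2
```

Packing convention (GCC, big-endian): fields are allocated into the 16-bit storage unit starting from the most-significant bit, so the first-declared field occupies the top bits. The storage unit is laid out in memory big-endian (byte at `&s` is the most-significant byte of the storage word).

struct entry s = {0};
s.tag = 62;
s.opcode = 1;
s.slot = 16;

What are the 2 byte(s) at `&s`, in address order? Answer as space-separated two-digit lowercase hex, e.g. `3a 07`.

[9+:7] tag=62 & 0x7f = 0x3e; word=0x7c00
[8+:1] opcode=1 & 0x1 = 0x1; word=0x7d00
[0+:8] slot=16 & 0xff = 0x10; word=0x7d10
word = 0x7d10 → big-endian bytes:
  [0]=0x7d  [1]=0x10

7d 10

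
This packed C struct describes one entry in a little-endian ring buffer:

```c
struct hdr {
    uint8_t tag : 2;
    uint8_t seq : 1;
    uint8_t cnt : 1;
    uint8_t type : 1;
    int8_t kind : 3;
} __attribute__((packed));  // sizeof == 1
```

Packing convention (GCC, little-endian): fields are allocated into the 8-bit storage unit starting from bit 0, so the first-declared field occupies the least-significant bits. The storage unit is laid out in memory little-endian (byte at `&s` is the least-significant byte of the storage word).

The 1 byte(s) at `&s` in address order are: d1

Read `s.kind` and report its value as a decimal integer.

-2

[0]=0xd1 (little-endian) → word 0xd1
tag:2 @ bit 0 → (0xd1>>0)&0x3 = 0x1
seq:1 @ bit 2 → (0xd1>>2)&0x1 = 0x0
cnt:1 @ bit 3 → (0xd1>>3)&0x1 = 0x0
type:1 @ bit 4 → (0xd1>>4)&0x1 = 0x1
kind:3 @ bit 5 → (0xd1>>5)&0x7 = 0x6  ←
kind signed 3b, MSB=1: 6 - 8 = -2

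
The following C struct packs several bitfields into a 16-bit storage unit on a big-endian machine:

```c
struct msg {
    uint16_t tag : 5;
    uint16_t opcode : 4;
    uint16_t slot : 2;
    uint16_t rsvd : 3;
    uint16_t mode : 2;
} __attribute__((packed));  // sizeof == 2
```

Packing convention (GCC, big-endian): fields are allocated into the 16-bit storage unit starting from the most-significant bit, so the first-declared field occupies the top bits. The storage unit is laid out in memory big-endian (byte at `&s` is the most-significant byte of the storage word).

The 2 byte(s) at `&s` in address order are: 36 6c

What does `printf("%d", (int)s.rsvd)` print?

3

[0]=0x36 [1]=0x6c (big-endian) → word 0x366c
tag:5 @ bit 11 → (0x366c>>11)&0x1f = 0x6
opcode:4 @ bit 7 → (0x366c>>7)&0xf = 0xc
slot:2 @ bit 5 → (0x366c>>5)&0x3 = 0x3
rsvd:3 @ bit 2 → (0x366c>>2)&0x7 = 0x3  ←
mode:2 @ bit 0 → (0x366c>>0)&0x3 = 0x0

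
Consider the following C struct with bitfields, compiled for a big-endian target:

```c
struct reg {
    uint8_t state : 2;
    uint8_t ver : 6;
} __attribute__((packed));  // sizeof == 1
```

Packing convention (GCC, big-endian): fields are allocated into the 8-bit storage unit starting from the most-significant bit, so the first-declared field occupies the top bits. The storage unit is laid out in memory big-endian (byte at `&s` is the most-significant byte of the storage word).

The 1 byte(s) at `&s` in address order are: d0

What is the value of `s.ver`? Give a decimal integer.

[0]=0xd0 (big-endian) → word 0xd0
state:2 @ bit 6 → (0xd0>>6)&0x3 = 0x3
ver:6 @ bit 0 → (0xd0>>0)&0x3f = 0x10  ←

16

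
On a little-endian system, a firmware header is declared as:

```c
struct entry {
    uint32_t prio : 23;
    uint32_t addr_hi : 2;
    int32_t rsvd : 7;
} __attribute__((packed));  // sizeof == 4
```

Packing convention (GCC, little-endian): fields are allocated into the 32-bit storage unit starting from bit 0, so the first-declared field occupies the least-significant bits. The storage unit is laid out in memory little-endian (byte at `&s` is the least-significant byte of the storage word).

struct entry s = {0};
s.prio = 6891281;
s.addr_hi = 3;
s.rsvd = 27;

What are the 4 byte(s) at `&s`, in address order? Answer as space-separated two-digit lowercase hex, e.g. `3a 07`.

[0+:23] prio=6891281 & 0x7fffff = 0x692711; word=0x00692711
[23+:2] addr_hi=3 & 0x3 = 0x3; word=0x01e92711
[25+:7] rsvd=27 & 0x7f = 0x1b; word=0x37e92711
word = 0x37e92711 → little-endian bytes:
  [0]=0x11  [1]=0x27  [2]=0xe9  [3]=0x37

11 27 e9 37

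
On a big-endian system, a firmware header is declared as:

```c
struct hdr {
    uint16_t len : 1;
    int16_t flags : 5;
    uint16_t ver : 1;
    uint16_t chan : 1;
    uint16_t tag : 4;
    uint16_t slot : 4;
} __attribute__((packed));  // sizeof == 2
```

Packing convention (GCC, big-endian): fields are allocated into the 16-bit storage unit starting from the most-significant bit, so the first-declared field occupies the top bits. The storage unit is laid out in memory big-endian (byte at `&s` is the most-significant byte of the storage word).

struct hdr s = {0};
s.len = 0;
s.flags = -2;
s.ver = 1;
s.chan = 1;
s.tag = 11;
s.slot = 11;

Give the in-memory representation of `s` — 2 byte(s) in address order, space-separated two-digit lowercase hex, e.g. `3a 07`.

len:1 = 0 → 0x0 << 15 → word 0x0000
flags:5 = -2 → 0x1e << 10 → word 0x7800
ver:1 = 1 → 0x1 << 9 → word 0x7a00
chan:1 = 1 → 0x1 << 8 → word 0x7b00
tag:4 = 11 → 0xb << 4 → word 0x7bb0
slot:4 = 11 → 0xb << 0 → word 0x7bbb
word = 0x7bbb → big-endian bytes:
  [0]=0x7b  [1]=0xbb

7b bb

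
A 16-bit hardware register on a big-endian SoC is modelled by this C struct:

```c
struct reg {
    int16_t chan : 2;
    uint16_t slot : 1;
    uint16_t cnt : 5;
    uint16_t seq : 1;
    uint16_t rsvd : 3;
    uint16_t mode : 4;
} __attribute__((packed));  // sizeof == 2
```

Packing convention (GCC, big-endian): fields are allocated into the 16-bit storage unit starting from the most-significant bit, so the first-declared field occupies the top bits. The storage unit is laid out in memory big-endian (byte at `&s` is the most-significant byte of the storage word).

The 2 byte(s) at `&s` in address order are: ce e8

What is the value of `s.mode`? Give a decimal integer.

[0]=0xce [1]=0xe8 (big-endian) → word 0xcee8
chan:2 @ bit 14 → (0xcee8>>14)&0x3 = 0x3
slot:1 @ bit 13 → (0xcee8>>13)&0x1 = 0x0
cnt:5 @ bit 8 → (0xcee8>>8)&0x1f = 0xe
seq:1 @ bit 7 → (0xcee8>>7)&0x1 = 0x1
rsvd:3 @ bit 4 → (0xcee8>>4)&0x7 = 0x6
mode:4 @ bit 0 → (0xcee8>>0)&0xf = 0x8  ←

8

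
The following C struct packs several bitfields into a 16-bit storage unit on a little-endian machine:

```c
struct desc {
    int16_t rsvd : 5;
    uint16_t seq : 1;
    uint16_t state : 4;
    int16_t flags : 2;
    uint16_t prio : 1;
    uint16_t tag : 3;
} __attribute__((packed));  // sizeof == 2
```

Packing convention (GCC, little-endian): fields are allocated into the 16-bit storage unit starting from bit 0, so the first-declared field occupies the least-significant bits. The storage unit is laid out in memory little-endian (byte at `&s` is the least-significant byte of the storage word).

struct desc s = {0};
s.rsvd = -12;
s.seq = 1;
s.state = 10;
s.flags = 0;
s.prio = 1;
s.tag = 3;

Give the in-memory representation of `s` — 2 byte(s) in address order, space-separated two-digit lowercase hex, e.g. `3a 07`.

rsvd (5b) val=-12 bits=0x14 at bit 0: 0x0014
seq (1b) val=1 bits=0x1 at bit 5: 0x0034
state (4b) val=10 bits=0xa at bit 6: 0x02b4
flags (2b) val=0 bits=0x0 at bit 10: 0x02b4
prio (1b) val=1 bits=0x1 at bit 12: 0x12b4
tag (3b) val=3 bits=0x3 at bit 13: 0x72b4
word = 0x72b4 → little-endian bytes:
  [0]=0xb4  [1]=0x72

b4 72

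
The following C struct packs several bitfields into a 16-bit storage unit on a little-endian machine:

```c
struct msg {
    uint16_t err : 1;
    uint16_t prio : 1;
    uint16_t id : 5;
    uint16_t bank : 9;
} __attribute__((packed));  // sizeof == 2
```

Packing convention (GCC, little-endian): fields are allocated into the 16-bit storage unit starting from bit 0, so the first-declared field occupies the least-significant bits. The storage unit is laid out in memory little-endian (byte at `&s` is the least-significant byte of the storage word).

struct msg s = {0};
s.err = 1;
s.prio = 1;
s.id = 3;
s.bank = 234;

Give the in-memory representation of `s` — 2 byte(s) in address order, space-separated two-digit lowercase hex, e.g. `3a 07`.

0f 75

[0+:1] err=1 & 0x1 = 0x1; word=0x0001
[1+:1] prio=1 & 0x1 = 0x1; word=0x0003
[2+:5] id=3 & 0x1f = 0x3; word=0x000f
[7+:9] bank=234 & 0x1ff = 0xea; word=0x750f
word = 0x750f → little-endian bytes:
  [0]=0x0f  [1]=0x75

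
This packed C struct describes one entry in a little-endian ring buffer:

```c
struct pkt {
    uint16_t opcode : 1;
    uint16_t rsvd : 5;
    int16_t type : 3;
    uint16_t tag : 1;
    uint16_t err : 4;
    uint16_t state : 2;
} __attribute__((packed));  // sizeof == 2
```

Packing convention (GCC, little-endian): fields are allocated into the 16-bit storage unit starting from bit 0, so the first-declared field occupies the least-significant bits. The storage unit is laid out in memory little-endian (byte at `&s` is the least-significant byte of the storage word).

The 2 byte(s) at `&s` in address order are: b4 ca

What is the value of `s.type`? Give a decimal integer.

[0]=0xb4 [1]=0xca (little-endian) → word 0xcab4
opcode:1 @ bit 0 → (0xcab4>>0)&0x1 = 0x0
rsvd:5 @ bit 1 → (0xcab4>>1)&0x1f = 0x1a
type:3 @ bit 6 → (0xcab4>>6)&0x7 = 0x2  ←
tag:1 @ bit 9 → (0xcab4>>9)&0x1 = 0x1
err:4 @ bit 10 → (0xcab4>>10)&0xf = 0x2
state:2 @ bit 14 → (0xcab4>>14)&0x3 = 0x3
type signed 3b, MSB=0: value = 2

2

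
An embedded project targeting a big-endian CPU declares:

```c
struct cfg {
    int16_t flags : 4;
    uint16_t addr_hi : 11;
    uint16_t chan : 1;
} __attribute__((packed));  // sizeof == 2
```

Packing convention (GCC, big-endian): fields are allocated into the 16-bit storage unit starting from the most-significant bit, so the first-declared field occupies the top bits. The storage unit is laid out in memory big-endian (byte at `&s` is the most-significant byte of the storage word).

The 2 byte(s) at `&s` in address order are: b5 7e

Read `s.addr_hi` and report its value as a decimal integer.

703

[0]=0xb5 [1]=0x7e (big-endian) → word 0xb57e
flags [12+:4] = (word>>12) & 0xf = 11
addr_hi [1+:11] = (word>>1) & 0x7ff = 703  ←
chan [0+:1] = (word>>0) & 0x1 = 0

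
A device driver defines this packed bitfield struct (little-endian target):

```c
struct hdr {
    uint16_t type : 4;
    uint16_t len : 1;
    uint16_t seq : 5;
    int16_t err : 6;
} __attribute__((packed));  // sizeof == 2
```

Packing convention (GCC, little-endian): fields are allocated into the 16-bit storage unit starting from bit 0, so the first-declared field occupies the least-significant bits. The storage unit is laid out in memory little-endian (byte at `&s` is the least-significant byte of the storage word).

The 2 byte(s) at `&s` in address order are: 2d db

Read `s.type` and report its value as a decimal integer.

13

[0]=0x2d [1]=0xdb (little-endian) → word 0xdb2d
type [0+:4] = (word>>0) & 0xf = 13  ←
len [4+:1] = (word>>4) & 0x1 = 0
seq [5+:5] = (word>>5) & 0x1f = 25
err [10+:6] = (word>>10) & 0x3f = 54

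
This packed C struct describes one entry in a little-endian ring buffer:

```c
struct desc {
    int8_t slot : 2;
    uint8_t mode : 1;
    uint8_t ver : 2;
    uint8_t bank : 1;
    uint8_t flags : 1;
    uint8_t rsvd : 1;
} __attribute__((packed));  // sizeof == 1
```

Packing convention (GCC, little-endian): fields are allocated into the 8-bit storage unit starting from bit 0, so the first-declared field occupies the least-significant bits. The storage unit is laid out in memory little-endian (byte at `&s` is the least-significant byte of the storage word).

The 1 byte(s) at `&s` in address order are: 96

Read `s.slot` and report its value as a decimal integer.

-2

[0]=0x96 (little-endian) → word 0x96
slot [0+:2] = (word>>0) & 0x3 = 2  ←
mode [2+:1] = (word>>2) & 0x1 = 1
ver [3+:2] = (word>>3) & 0x3 = 2
bank [5+:1] = (word>>5) & 0x1 = 0
flags [6+:1] = (word>>6) & 0x1 = 0
rsvd [7+:1] = (word>>7) & 0x1 = 1
slot signed 2b, MSB=1: 2 - 4 = -2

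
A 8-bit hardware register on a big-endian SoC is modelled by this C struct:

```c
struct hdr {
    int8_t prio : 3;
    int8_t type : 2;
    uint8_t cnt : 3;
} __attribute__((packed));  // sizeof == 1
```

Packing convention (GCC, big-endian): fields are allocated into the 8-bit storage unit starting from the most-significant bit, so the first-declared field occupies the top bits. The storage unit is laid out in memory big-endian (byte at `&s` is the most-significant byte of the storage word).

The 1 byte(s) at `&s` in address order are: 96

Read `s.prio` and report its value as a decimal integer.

-4

[0]=0x96 (big-endian) → word 0x96
prio:3 @ bit 5 → (0x96>>5)&0x7 = 0x4  ←
type:2 @ bit 3 → (0x96>>3)&0x3 = 0x2
cnt:3 @ bit 0 → (0x96>>0)&0x7 = 0x6
prio signed 3b, MSB=1: 4 - 8 = -4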